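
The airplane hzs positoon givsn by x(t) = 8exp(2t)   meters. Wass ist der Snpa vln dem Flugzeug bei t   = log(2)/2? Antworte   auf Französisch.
Nous devons dériver notre équation de la position x(t) = 8·exp(2·t) 4 fois. La dérivée de la position donne la vitesse: v(t) = 16·exp(2·t). En dérivant la vitesse, nous obtenons l'accélération: a(t) = 32·exp(2·t). La dérivée de l'accélération donne le jerk: j(t) = 64·exp(2·t). En prenant d/dt de j(t), nous trouvons s(t) = 128·exp(2·t). Nous avons le snap s(t) = 128·exp(2·t). En substituant t = log(2)/2: s(log(2)/2) = 256.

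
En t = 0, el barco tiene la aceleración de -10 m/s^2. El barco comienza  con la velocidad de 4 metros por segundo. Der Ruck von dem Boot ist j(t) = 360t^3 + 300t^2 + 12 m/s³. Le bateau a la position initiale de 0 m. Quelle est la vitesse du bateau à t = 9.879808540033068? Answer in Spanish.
Debemos encontrar la integral de nuestra ecuación de la sacudida j(t) = 360·t^3 + 300·t^2 + 12 2 veces. La integral de la sacudida es la aceleración. Usando a(0) = -10, obtenemos a(t) = 90·t^4 + 100·t^3 + 12·t - 10. Tomando ∫a(t)dt y aplicando v(0) = 4, encontramos v(t) = 18·t^5 + 25·t^4 + 6·t^2 - 10·t + 4. Tenemos la velocidad v(t) = 18·t^5 + 25·t^4 + 6·t^2 - 10·t + 4. Sustituyendo t = 9.879808540033068: v(9.879808540033068) = 1933083.57630531.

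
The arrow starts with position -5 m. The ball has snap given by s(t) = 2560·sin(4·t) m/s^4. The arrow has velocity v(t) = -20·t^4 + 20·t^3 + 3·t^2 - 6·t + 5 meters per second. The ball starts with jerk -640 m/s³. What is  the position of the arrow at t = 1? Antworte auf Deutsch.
Ausgehend von der Geschwindigkeit v(t) = -20·t^4 + 20·t^3 + 3·t^2 - 6·t + 5, nehmen wir 1 Stammfunktion. Das Integral von der Geschwindigkeit, mit x(0) = -5, ergibt die Position: x(t) = -4·t^5 + 5·t^4 + t^3 - 3·t^2 + 5·t - 5. Wir haben die Position x(t) = -4·t^5 + 5·t^4 + t^3 - 3·t^2 + 5·t - 5. Durch Einsetzen von t = 1: x(1) = -1.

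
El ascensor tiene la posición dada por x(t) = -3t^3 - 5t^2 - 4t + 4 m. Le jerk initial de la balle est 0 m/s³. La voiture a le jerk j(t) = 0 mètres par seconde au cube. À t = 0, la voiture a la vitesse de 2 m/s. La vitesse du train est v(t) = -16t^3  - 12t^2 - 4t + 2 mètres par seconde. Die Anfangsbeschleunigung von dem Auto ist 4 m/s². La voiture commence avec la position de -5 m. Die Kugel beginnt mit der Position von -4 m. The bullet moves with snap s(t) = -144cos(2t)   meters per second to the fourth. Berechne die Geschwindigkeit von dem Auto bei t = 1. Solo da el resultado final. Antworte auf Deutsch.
v(1) = 6.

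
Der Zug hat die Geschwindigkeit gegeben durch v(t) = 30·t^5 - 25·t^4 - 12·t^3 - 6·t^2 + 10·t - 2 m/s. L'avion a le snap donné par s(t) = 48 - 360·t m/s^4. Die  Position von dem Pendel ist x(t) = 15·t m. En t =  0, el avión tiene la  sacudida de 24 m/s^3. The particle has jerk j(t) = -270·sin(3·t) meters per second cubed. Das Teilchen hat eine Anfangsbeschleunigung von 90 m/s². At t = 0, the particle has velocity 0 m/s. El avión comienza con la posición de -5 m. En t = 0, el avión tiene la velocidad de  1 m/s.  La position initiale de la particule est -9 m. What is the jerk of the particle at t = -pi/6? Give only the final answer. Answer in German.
Die Antwort ist 270.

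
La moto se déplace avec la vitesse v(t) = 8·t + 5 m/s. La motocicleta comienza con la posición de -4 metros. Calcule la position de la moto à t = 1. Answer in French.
Nous devons trouver l'intégrale de notre équation de la vitesse v(t) = 8·t + 5 1 fois. En prenant ∫v(t)dt et en appliquant x(0) = -4, nous trouvons x(t) = 4·t^2 + 5·t - 4. En utilisant x(t) = 4·t^2 + 5·t - 4 et en substituant t = 1, nous trouvons x = 5.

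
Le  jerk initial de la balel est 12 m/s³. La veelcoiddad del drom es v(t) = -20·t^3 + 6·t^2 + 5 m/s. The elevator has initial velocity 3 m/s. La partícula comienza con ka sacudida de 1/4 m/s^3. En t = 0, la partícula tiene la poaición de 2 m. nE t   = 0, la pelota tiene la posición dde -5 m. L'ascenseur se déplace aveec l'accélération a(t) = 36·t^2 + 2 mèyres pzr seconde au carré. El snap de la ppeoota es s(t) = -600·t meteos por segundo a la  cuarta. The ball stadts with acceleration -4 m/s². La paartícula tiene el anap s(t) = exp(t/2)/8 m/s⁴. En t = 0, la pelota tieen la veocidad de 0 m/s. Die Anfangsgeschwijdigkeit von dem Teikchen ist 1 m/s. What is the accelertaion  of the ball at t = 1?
To find the answer, we compute 2 antiderivatives of s(t) = -600·t. Finding the integral of s(t) and using j(0) = 12: j(t) = 12 - 300·t^2. Taking ∫j(t)dt and applying a(0) = -4, we find a(t) = -100·t^3 + 12·t - 4. We have acceleration a(t) = -100·t^3 + 12·t - 4. Substituting t = 1: a(1) = -92.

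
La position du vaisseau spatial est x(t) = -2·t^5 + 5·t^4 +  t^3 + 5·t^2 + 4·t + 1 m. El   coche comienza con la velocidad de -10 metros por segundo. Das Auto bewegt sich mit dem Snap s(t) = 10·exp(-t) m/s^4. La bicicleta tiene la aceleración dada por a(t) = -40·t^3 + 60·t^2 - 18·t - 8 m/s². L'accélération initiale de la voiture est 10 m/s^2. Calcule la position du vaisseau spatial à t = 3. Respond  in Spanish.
Usando x(t) = -2·t^5 + 5·t^4 + t^3 + 5·t^2 + 4·t + 1 y sustituyendo t = 3, encontramos x = 4.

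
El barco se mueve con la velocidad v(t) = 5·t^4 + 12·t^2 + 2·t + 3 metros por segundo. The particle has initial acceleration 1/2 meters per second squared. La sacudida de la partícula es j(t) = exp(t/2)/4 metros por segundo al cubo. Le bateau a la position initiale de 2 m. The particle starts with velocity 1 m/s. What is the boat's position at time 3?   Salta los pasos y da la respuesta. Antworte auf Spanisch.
La posición en t = 3 es x = 371.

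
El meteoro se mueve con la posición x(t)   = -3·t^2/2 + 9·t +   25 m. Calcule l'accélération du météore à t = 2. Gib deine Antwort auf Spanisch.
Debemos derivar nuestra ecuación de la posición x(t) = -3·t^2/2 + 9·t + 25 2 veces. Tomando d/dt de x(t), encontramos v(t) = 9 - 3·t. Tomando d/dt de v(t), encontramos a(t) = -3. De la ecuación de la aceleración a(t) = -3, sustituimos t = 2 para obtener a = -3.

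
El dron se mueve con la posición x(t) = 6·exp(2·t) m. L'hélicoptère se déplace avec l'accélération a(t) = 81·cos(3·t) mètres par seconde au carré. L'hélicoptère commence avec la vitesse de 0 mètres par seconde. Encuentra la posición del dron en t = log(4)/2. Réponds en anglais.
We have position x(t) = 6·exp(2·t). Substituting t = log(4)/2: x(log(4)/2) = 24.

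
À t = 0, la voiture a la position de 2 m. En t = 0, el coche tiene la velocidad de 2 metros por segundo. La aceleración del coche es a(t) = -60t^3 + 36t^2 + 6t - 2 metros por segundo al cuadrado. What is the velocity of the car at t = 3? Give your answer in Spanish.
Para resolver esto, necesitamos tomar 1 antiderivada de nuestra ecuación de la aceleración a(t) = -60·t^3 + 36·t^2 + 6·t - 2. Tomando ∫a(t)dt y aplicando v(0) = 2, encontramos v(t) = -15·t^4 + 12·t^3 + 3·t^2 - 2·t + 2. Usando v(t) = -15·t^4 + 12·t^3 + 3·t^2 - 2·t + 2 y sustituyendo t = 3, encontramos v = -868.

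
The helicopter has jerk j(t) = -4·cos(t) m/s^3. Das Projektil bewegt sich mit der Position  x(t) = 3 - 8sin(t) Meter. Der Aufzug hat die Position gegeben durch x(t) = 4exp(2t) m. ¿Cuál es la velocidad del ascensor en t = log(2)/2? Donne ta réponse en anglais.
We must differentiate our position equation x(t) = 4·exp(2·t) 1 time. Taking d/dt of x(t), we find v(t) = 8·exp(2·t). Using v(t) = 8·exp(2·t) and substituting t = log(2)/2, we find v = 16.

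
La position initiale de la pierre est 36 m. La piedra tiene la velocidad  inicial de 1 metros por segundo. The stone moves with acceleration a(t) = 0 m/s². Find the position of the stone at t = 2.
To find the answer, we compute 2 antiderivatives of a(t) = 0. Integrating acceleration and using the initial condition v(0) = 1, we get v(t) = 1. Integrating velocity and using the initial condition x(0) = 36, we get x(t) = t + 36. Using x(t) = t + 36 and substituting t = 2, we find x = 38.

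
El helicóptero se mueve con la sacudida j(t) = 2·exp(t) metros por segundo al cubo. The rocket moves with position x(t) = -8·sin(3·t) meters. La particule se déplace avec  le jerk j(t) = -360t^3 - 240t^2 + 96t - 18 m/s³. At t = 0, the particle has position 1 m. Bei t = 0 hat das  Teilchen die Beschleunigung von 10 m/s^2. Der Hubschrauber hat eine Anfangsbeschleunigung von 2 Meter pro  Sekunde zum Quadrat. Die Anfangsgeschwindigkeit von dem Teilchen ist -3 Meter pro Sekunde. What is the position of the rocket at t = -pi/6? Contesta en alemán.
Aus der Gleichung für die Position x(t) = -8·sin(3·t), setzen wir t = -pi/6 ein und erhalten x = 8.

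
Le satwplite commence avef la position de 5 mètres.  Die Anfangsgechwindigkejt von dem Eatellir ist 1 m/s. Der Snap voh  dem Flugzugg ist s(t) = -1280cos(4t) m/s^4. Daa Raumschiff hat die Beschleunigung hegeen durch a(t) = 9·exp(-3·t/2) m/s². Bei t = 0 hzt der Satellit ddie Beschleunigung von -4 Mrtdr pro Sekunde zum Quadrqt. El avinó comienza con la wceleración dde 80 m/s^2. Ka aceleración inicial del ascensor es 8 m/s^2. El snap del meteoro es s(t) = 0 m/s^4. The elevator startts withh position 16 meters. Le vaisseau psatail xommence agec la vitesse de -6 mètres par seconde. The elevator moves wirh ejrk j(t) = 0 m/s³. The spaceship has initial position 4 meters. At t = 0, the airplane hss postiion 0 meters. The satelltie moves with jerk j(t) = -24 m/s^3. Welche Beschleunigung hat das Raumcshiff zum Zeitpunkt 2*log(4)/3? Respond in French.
Nous avons l'accélération a(t) = 9·exp(-3·t/2). En substituant t = 2*log(4)/3: a(2*log(4)/3) = 9/4.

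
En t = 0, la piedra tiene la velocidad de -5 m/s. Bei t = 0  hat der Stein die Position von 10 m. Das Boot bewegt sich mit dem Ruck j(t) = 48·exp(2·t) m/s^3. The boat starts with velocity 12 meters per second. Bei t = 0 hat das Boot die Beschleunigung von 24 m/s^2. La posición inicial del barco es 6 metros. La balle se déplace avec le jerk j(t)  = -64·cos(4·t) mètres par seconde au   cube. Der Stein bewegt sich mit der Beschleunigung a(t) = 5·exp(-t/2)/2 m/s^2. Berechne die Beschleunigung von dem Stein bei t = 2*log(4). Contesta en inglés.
From the given acceleration equation a(t) = 5·exp(-t/2)/2, we substitute t = 2*log(4) to get a = 5/8.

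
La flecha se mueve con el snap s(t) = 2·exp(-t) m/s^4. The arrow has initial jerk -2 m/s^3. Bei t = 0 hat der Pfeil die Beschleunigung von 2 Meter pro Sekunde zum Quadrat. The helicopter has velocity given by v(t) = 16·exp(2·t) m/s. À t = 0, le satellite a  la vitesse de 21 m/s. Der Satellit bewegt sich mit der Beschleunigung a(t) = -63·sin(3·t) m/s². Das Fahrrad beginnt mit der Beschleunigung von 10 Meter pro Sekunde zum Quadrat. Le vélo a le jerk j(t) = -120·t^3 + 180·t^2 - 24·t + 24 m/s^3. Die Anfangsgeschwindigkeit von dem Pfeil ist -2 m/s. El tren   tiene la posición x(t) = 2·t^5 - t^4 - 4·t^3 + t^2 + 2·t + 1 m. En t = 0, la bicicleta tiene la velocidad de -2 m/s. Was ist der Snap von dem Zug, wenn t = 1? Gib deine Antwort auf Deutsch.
Ausgehend von der Position x(t) = 2·t^5 - t^4 - 4·t^3 + t^2 + 2·t + 1, nehmen wir 4 Ableitungen. Mit d/dt von x(t) finden wir v(t) = 10·t^4 - 4·t^3 - 12·t^2 + 2·t + 2. Mit d/dt von v(t) finden wir a(t) = 40·t^3 - 12·t^2 - 24·t + 2. Die Ableitung von der Beschleunigung ergibt den Ruck: j(t) = 120·t^2 - 24·t - 24. Mit d/dt von j(t) finden wir s(t) = 240·t - 24. Aus der Gleichung für den Snap s(t) = 240·t - 24, setzen wir t = 1 ein und erhalten s = 216.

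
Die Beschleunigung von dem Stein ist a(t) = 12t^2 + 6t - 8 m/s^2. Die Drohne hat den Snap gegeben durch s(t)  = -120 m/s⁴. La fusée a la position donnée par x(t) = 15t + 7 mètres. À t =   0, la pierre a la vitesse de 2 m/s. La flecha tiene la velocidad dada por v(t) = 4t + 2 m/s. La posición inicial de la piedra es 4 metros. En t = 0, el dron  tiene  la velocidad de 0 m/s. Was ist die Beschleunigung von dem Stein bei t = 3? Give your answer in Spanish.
Tenemos la aceleración a(t) = 12·t^2 + 6·t - 8. Sustituyendo t = 3: a(3) = 118.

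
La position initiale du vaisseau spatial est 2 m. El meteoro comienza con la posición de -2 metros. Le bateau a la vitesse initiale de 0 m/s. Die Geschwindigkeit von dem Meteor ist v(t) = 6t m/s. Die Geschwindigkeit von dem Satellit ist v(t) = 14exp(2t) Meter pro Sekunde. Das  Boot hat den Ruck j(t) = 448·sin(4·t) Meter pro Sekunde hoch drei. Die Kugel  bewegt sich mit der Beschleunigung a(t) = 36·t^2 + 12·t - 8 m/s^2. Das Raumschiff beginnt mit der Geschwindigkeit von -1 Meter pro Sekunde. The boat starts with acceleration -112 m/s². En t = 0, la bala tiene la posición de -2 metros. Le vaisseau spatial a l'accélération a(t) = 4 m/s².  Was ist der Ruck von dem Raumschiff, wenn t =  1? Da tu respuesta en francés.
Pour résoudre ceci, nous devons prendre 1 dérivée de notre équation de l'accélération a(t) = 4. La dérivée de l'accélération donne le jerk: j(t) = 0. Nous avons le jerk j(t) = 0. En substituant t = 1: j(1) = 0.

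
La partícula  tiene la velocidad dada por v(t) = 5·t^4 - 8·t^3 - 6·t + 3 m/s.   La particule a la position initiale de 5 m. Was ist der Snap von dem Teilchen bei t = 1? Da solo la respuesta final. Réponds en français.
s(1) = 72.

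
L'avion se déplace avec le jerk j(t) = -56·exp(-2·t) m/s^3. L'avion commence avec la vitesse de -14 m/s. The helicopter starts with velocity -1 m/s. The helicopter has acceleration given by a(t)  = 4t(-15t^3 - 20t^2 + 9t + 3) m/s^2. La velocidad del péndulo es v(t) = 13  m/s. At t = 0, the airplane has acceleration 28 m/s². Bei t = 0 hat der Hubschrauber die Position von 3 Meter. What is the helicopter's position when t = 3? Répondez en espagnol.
Necesitamos integrar nuestra ecuación de la aceleración a(t) = 4·t·(-15·t^3 - 20·t^2 + 9·t + 3) 2 veces. La integral de la aceleración, con v(0) = -1, da la velocidad: v(t) = -12·t^5 - 20·t^4 + 12·t^3 + 6·t^2 - 1. La antiderivada de la velocidad, con x(0) = 3, da la posición: x(t) = -2·t^6 - 4·t^5 + 3·t^4 + 2·t^3 - t + 3. Usando x(t) = -2·t^6 - 4·t^5 + 3·t^4 + 2·t^3 - t + 3 y sustituyendo t = 3, encontramos x = -2133.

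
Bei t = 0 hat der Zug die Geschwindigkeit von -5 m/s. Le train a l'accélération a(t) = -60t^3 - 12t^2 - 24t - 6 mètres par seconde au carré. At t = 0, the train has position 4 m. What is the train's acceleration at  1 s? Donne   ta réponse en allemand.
Aus der Gleichung für die Beschleunigung a(t) = -60·t^3 - 12·t^2 - 24·t - 6, setzen wir t = 1 ein und erhalten a = -102.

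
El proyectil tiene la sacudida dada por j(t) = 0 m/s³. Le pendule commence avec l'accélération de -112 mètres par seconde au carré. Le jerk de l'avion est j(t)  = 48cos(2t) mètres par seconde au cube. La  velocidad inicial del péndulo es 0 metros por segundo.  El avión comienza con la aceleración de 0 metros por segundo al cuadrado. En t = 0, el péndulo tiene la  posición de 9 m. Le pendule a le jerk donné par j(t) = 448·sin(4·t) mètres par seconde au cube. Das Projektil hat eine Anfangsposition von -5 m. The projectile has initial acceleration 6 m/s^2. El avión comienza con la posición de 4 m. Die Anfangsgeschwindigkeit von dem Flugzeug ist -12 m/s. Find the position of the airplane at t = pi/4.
To find the answer, we compute 3 antiderivatives of j(t) = 48·cos(2·t). Finding the integral of j(t) and using a(0) = 0: a(t) = 24·sin(2·t). Finding the antiderivative of a(t) and using v(0) = -12: v(t) = -12·cos(2·t). The antiderivative of velocity is position. Using x(0) = 4, we get x(t) = 4 - 6·sin(2·t). Using x(t) = 4 - 6·sin(2·t) and substituting t = pi/4, we find x = -2.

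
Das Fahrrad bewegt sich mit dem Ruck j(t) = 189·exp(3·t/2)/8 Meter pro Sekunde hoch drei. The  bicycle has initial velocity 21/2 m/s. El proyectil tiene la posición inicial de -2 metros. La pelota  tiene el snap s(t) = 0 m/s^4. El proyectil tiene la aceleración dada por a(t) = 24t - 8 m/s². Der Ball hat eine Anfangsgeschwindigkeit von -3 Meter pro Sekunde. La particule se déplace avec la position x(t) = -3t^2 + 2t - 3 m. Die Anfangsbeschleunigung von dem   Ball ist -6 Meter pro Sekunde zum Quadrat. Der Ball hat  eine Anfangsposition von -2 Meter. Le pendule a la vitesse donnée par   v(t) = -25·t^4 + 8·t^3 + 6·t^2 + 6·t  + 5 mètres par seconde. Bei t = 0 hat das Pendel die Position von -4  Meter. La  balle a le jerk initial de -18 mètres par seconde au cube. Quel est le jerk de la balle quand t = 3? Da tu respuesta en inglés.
To solve this, we need to take 1 integral of our snap equation s(t) = 0. Taking ∫s(t)dt and applying j(0) = -18, we find j(t) = -18. We have jerk j(t) = -18. Substituting t = 3: j(3) = -18.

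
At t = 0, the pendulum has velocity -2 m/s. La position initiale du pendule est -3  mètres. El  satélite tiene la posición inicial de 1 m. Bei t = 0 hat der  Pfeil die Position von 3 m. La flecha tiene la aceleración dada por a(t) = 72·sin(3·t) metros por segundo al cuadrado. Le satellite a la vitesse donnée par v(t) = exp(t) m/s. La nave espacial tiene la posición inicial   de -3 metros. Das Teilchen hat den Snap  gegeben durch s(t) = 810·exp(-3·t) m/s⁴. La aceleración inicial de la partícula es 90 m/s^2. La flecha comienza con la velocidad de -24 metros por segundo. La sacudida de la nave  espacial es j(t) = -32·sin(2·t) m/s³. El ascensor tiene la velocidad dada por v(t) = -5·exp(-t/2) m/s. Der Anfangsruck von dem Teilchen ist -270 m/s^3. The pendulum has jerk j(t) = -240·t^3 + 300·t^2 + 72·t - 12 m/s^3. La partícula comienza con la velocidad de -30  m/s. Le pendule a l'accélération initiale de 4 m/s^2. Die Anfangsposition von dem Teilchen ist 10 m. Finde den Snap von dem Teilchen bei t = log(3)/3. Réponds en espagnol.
Usando s(t) = 810·exp(-3·t) y sustituyendo t = log(3)/3, encontramos s = 270.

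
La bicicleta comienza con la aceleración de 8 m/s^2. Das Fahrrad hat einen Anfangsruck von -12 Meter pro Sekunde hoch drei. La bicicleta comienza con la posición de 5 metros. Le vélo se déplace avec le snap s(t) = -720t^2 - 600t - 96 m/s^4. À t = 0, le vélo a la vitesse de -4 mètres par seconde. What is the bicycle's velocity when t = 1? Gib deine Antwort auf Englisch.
Starting from snap s(t) = -720·t^2 - 600·t - 96, we take 3 integrals. Finding the antiderivative of s(t) and using j(0) = -12: j(t) = -240·t^3 - 300·t^2 - 96·t - 12. Finding the integral of j(t) and using a(0) = 8: a(t) = -60·t^4 - 100·t^3 - 48·t^2 - 12·t + 8. Integrating acceleration and using the initial condition v(0) = -4, we get v(t) = -12·t^5 - 25·t^4 - 16·t^3 - 6·t^2 + 8·t - 4. We have velocity v(t) = -12·t^5 - 25·t^4 - 16·t^3 - 6·t^2 + 8·t - 4. Substituting t = 1: v(1) = -55.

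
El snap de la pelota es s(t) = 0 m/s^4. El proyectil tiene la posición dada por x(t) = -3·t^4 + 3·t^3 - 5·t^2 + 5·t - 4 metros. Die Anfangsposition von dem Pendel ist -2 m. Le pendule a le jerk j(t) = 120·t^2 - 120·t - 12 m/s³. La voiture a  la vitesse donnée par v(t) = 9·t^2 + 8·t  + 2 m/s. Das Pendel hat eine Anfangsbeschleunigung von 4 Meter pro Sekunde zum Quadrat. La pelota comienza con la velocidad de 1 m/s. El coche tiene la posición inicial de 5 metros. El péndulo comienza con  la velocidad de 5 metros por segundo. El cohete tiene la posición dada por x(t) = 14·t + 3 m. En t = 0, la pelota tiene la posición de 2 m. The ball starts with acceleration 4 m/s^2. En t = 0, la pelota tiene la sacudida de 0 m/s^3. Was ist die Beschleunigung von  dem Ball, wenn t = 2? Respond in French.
En partant du snap s(t) = 0, nous prenons 2 primitives. En intégrant le snap et en utilisant la condition initiale j(0) = 0, nous obtenons j(t) = 0. En intégrant le jerk et en utilisant la condition initiale a(0) = 4, nous obtenons a(t) = 4. Nous avons l'accélération a(t) = 4. En substituant t = 2: a(2) = 4.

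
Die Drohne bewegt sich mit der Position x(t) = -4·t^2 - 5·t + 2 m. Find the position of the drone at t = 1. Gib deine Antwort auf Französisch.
En utilisant x(t) = -4·t^2 - 5·t + 2 et en substituant t = 1, nous trouvons x = -7.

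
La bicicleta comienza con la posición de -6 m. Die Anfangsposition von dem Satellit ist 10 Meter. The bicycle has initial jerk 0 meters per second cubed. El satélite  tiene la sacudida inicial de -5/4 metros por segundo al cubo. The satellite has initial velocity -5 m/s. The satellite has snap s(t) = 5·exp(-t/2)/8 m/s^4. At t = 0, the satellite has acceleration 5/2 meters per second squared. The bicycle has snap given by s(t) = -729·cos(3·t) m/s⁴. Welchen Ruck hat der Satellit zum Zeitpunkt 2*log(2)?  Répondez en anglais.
To find the answer, we compute 1 integral of s(t) = 5·exp(-t/2)/8. The integral of snap is jerk. Using j(0) = -5/4, we get j(t) = -5·exp(-t/2)/4. We have jerk j(t) = -5·exp(-t/2)/4. Substituting t = 2*log(2): j(2*log(2)) = -5/8.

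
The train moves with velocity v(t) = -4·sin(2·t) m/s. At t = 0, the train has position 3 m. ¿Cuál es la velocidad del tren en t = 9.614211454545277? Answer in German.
Wir haben die Geschwindigkeit v(t) = -4·sin(2·t). Durch Einsetzen von t = 9.614211454545277: v(9.614211454545277) = -1.47947217186926.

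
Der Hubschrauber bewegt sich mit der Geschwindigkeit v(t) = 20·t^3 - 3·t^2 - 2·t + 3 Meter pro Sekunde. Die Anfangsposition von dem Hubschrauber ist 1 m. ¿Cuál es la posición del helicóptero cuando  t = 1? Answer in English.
We must find the antiderivative of our velocity equation v(t) = 20·t^3 - 3·t^2 - 2·t + 3 1 time. Finding the antiderivative of v(t) and using x(0) = 1: x(t) = 5·t^4 - t^3 - t^2 + 3·t + 1. From the given position equation x(t) = 5·t^4 - t^3 - t^2 + 3·t + 1, we substitute t = 1 to get x = 7.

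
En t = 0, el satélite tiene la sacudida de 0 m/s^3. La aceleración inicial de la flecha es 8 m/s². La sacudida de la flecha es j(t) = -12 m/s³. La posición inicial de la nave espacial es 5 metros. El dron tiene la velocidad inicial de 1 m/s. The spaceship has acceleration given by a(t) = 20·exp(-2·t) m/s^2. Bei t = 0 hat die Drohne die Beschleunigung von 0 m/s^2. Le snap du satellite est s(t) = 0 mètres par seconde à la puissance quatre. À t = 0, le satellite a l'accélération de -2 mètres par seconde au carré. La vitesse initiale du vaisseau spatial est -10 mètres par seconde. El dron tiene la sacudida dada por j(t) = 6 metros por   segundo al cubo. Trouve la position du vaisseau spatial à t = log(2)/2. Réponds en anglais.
We must find the antiderivative of our acceleration equation a(t) = 20·exp(-2·t) 2 times. Taking ∫a(t)dt and applying v(0) = -10, we find v(t) = -10·exp(-2·t). The antiderivative of velocity is position. Using x(0) = 5, we get x(t) = 5·exp(-2·t). We have position x(t) = 5·exp(-2·t). Substituting t = log(2)/2: x(log(2)/2) = 5/2.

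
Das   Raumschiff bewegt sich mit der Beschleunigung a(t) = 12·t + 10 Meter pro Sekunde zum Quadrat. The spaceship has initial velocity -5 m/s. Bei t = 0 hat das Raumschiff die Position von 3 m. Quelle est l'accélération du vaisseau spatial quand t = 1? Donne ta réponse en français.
De l'équation de l'accélération a(t) = 12·t + 10, nous substituons t = 1 pour obtenir a = 22.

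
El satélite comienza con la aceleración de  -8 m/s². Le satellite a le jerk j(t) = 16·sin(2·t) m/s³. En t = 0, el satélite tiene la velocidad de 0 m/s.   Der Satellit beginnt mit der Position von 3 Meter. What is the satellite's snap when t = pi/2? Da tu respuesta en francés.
Nous devons dériver notre équation du jerk j(t) = 16·sin(2·t) 1 fois. En prenant d/dt de j(t), nous trouvons s(t) = 32·cos(2·t). En utilisant s(t) = 32·cos(2·t) et en substituant t = pi/2, nous trouvons s = -32.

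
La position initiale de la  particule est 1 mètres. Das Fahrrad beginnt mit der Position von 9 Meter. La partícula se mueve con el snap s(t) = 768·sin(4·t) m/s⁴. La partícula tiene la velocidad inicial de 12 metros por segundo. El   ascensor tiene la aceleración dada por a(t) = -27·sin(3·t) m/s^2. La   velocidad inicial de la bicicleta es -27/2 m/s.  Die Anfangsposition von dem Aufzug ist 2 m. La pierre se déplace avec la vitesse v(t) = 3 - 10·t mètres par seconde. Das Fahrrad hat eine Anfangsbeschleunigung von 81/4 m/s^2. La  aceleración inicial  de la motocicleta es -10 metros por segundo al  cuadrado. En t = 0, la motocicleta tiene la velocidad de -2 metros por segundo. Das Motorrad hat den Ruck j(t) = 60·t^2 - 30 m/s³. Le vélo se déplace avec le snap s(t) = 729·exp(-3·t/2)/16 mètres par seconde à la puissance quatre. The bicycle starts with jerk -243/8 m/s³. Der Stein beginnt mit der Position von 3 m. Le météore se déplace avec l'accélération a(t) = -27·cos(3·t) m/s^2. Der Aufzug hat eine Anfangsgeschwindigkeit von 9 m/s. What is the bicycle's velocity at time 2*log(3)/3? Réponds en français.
Nous devons intégrer notre équation du snap s(t) = 729·exp(-3·t/2)/16 3 fois. En intégrant le snap et en utilisant la condition initiale j(0) = -243/8, nous obtenons j(t) = -243·exp(-3·t/2)/8. L'intégrale du jerk, avec a(0) = 81/4, donne l'accélération: a(t) = 81·exp(-3·t/2)/4. En intégrant l'accélération et en utilisant la condition initiale v(0) = -27/2, nous obtenons v(t) = -27·exp(-3·t/2)/2. De l'équation de la vitesse v(t) = -27·exp(-3·t/2)/2, nous substituons t = 2*log(3)/3 pour obtenir v = -9/2.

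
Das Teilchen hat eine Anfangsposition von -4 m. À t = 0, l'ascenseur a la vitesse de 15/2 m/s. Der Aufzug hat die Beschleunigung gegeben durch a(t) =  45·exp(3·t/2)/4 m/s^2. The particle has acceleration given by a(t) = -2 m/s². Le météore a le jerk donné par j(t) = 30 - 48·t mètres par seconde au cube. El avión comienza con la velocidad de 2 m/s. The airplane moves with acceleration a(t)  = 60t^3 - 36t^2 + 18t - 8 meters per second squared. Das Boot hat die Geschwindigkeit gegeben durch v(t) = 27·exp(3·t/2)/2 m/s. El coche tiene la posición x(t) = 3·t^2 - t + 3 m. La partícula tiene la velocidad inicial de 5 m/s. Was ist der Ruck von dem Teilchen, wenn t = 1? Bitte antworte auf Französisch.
Pour résoudre ceci, nous devons prendre 1 dérivée de notre équation de l'accélération a(t) = -2. En dérivant l'accélération, nous obtenons le jerk: j(t) = 0. De l'équation du jerk j(t) = 0, nous substituons t = 1 pour obtenir j = 0.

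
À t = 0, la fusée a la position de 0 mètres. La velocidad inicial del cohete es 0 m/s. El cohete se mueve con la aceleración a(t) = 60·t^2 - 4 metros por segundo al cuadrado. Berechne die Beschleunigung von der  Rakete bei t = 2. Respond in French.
De l'équation de l'accélération a(t) = 60·t^2 - 4, nous substituons t = 2 pour obtenir a = 236.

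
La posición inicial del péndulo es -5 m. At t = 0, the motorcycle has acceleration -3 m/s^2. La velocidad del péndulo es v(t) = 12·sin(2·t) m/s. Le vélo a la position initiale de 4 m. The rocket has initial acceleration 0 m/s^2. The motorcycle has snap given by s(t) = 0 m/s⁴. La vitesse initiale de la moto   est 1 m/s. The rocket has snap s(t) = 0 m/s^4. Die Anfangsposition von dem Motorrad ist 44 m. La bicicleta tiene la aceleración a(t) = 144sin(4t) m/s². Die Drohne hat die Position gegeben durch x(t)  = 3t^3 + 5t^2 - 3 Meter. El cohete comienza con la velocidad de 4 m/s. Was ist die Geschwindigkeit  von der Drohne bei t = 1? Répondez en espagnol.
Para resolver esto, necesitamos tomar 1 derivada de nuestra ecuación de la posición x(t) = 3·t^3 + 5·t^2 - 3. La derivada de la posición da la velocidad: v(t) = 9·t^2 + 10·t. De la ecuación de la velocidad v(t) = 9·t^2 + 10·t, sustituimos t = 1 para obtener v = 19.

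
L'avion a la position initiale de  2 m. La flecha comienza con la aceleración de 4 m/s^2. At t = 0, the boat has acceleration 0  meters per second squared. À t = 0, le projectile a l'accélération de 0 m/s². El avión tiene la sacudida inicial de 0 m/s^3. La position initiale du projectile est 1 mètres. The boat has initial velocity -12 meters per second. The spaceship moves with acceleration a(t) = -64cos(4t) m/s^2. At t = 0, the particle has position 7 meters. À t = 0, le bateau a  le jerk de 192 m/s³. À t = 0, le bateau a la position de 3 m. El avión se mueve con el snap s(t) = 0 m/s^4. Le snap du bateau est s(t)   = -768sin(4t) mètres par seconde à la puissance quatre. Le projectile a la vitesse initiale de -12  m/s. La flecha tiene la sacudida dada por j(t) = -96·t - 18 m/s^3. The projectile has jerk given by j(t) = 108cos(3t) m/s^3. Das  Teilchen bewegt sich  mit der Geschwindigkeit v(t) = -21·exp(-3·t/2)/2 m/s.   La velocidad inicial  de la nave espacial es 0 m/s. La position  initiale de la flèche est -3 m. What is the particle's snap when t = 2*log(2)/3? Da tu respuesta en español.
Para resolver esto, necesitamos tomar 3 derivadas de nuestra ecuación de la velocidad v(t) = -21·exp(-3·t/2)/2. Tomando d/dt de v(t), encontramos a(t) = 63·exp(-3·t/2)/4. La derivada de la aceleración da la sacudida: j(t) = -189·exp(-3·t/2)/8. La derivada de la sacudida da el snap: s(t) = 567·exp(-3·t/2)/16. Usando s(t) = 567·exp(-3·t/2)/16 y sustituyendo t = 2*log(2)/3, encontramos s = 567/32.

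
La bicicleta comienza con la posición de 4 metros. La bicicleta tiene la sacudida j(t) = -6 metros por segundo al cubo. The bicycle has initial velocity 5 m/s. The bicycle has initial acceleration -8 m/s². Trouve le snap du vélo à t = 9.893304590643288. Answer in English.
We must differentiate our jerk equation j(t) = -6 1 time. The derivative of jerk gives snap: s(t) = 0. We have snap s(t) = 0. Substituting t = 9.893304590643288: s(9.893304590643288) = 0.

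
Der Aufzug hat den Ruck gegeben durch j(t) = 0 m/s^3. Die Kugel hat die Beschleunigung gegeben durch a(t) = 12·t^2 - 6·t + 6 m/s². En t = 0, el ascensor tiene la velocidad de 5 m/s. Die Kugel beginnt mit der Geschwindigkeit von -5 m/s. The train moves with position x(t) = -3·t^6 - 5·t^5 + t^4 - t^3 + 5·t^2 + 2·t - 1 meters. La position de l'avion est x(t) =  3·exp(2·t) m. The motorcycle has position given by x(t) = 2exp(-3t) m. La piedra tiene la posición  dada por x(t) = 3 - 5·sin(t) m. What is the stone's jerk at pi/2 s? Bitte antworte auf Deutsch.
Ausgehend von der Position x(t) = 3 - 5·sin(t), nehmen wir 3 Ableitungen. Die Ableitung von der Position ergibt die Geschwindigkeit: v(t) = -5·cos(t). Mit d/dt von v(t) finden wir a(t) = 5·sin(t). Mit d/dt von a(t) finden wir j(t) = 5·cos(t). Wir haben den Ruck j(t) = 5·cos(t). Durch Einsetzen von t = pi/2: j(pi/2) = 0.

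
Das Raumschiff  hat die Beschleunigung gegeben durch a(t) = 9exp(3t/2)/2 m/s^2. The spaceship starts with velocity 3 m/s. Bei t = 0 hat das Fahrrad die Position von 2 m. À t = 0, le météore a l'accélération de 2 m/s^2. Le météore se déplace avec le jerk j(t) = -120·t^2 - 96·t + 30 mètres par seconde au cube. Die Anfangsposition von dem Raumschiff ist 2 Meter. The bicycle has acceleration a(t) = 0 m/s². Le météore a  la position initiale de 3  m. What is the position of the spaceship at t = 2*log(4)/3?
Starting from acceleration a(t) = 9·exp(3·t/2)/2, we take 2 antiderivatives. The antiderivative of acceleration, with v(0) = 3, gives velocity: v(t) = 3·exp(3·t/2). Integrating velocity and using the initial condition x(0) = 2, we get x(t) = 2·exp(3·t/2). Using x(t) = 2·exp(3·t/2) and substituting t = 2*log(4)/3, we find x = 8.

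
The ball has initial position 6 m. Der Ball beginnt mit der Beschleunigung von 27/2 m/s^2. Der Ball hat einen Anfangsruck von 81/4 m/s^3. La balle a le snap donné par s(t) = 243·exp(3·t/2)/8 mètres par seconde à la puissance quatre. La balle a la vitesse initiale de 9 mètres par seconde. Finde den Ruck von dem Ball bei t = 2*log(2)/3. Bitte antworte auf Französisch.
En partant du snap s(t) = 243·exp(3·t/2)/8, nous prenons 1 intégrale. La primitive du snap, avec j(0) = 81/4, donne le jerk: j(t) = 81·exp(3·t/2)/4. De l'équation du jerk j(t) = 81·exp(3·t/2)/4, nous substituons t = 2*log(2)/3 pour obtenir j = 81/2.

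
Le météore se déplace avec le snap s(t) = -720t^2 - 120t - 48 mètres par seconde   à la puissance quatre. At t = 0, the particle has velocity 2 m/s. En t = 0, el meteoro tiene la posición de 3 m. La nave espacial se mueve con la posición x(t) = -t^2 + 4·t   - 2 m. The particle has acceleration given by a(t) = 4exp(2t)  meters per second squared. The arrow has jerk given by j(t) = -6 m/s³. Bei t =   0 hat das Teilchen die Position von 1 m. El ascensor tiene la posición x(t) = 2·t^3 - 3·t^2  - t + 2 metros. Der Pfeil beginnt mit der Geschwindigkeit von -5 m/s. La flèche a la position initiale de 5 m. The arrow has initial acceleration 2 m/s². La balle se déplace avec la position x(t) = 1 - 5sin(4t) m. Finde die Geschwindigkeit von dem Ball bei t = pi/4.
Wir müssen unsere Gleichung für die Position x(t) = 1 - 5·sin(4·t) 1-mal ableiten. Mit d/dt von x(t) finden wir v(t) = -20·cos(4·t). Aus der Gleichung für die Geschwindigkeit v(t) = -20·cos(4·t), setzen wir t = pi/4 ein und erhalten v = 20.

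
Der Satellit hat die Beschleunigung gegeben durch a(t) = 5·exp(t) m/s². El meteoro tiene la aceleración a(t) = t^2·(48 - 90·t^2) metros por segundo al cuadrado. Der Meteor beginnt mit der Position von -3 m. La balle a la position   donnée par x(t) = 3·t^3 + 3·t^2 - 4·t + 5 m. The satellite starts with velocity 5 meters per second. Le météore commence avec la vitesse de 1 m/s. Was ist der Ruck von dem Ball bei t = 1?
Ausgehend von der Position x(t) = 3·t^3 + 3·t^2 - 4·t + 5, nehmen wir 3 Ableitungen. Mit d/dt von x(t) finden wir v(t) = 9·t^2 + 6·t - 4. Durch Ableiten von der Geschwindigkeit erhalten wir die Beschleunigung: a(t) = 18·t + 6. Mit d/dt von a(t) finden wir j(t) = 18. Wir haben den Ruck j(t) = 18. Durch Einsetzen von t = 1: j(1) = 18.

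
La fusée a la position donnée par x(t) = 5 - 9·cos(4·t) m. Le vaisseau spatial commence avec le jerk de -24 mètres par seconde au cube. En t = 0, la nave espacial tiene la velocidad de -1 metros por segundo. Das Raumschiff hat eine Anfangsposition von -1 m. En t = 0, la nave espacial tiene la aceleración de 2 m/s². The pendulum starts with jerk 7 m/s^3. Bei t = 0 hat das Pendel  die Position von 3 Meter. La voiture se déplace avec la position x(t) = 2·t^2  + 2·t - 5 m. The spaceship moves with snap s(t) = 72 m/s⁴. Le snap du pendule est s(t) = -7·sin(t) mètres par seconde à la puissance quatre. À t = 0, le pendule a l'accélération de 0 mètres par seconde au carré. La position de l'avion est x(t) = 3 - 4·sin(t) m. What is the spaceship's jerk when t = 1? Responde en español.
Partiendo del snap s(t) = 72, tomamos 1 integral. Tomando ∫s(t)dt y aplicando j(0) = -24, encontramos j(t) = 72·t - 24. Usando j(t) = 72·t - 24 y sustituyendo t = 1, encontramos j = 48.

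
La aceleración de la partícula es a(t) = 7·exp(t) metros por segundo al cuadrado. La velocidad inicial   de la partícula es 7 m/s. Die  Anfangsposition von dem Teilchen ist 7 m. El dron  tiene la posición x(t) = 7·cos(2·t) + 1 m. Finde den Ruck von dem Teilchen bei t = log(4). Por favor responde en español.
Partiendo de la aceleración a(t) = 7·exp(t), tomamos 1 derivada. La derivada de la aceleración da la sacudida: j(t) = 7·exp(t). De la ecuación de la sacudida j(t) = 7·exp(t), sustituimos t = log(4) para obtener j = 28.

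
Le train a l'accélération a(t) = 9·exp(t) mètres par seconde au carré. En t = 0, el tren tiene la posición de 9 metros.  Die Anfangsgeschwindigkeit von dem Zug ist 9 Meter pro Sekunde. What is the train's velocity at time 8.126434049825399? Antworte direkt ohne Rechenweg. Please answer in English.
The answer is 30444.4389378861.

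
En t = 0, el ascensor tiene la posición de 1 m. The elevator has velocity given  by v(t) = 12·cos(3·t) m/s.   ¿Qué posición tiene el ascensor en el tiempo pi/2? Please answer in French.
En partant de la vitesse v(t) = 12·cos(3·t), nous prenons 1 intégrale. En prenant ∫v(t)dt et en appliquant x(0) = 1, nous trouvons x(t) = 4·sin(3·t) + 1. De l'équation de la position x(t) = 4·sin(3·t) + 1, nous substituons t = pi/2 pour obtenir x = -3.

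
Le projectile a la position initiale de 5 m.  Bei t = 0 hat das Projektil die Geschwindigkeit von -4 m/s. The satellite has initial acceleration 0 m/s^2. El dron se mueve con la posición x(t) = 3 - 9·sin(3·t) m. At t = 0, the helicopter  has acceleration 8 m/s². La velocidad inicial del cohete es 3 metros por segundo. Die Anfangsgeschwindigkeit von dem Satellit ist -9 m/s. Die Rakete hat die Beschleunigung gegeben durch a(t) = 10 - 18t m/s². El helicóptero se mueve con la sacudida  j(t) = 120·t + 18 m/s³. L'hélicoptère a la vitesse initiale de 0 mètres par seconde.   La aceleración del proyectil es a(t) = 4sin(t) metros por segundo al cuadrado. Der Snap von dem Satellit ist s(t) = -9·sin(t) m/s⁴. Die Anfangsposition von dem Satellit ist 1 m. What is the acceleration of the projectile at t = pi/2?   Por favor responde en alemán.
Mit a(t) = 4·sin(t) und Einsetzen von t = pi/2, finden wir a = 4.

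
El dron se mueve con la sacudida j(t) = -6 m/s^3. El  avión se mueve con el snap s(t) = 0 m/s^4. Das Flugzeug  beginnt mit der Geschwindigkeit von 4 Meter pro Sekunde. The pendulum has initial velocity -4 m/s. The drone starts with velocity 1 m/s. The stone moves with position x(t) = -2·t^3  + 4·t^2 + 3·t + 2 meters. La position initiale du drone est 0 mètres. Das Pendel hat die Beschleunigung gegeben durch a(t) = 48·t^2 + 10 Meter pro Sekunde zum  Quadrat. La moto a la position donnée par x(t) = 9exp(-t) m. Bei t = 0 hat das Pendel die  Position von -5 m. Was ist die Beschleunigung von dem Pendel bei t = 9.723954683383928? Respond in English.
Using a(t) = 48·t^2 + 10 and substituting t = 9.723954683383928, we find a = 4548.65414485620.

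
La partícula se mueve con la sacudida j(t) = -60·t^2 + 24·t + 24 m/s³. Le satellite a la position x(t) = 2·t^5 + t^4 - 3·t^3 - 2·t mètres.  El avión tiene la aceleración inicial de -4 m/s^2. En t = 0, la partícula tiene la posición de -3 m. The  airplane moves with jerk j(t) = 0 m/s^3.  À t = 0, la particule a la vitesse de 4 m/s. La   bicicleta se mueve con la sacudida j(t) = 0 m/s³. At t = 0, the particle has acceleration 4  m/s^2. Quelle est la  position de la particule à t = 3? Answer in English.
We must find the integral of our jerk equation j(t) = -60·t^2 + 24·t + 24 3 times. Integrating jerk and using the initial condition a(0) = 4, we get a(t) = -20·t^3 + 12·t^2 + 24·t + 4. The integral of acceleration is velocity. Using v(0) = 4, we get v(t) = -5·t^4 + 4·t^3 + 12·t^2 + 4·t + 4. Integrating velocity and using the initial condition x(0) = -3, we get x(t) = -t^5 + t^4 + 4·t^3 + 2·t^2 + 4·t - 3. We have position x(t) = -t^5 + t^4 + 4·t^3 + 2·t^2 + 4·t - 3. Substituting t = 3: x(3) = -27.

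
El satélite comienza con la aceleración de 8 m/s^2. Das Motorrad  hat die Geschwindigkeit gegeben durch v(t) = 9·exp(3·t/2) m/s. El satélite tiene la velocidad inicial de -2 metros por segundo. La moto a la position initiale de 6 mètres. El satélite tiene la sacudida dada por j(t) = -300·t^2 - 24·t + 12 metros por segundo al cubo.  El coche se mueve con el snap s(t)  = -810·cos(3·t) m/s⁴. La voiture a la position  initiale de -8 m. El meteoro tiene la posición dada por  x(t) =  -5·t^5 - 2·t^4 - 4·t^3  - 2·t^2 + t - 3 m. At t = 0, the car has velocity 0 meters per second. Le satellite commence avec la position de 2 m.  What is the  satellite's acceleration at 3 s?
To solve this, we need to take 1 antiderivative of our jerk equation j(t) = -300·t^2 - 24·t + 12. Integrating jerk and using the initial condition a(0) = 8, we get a(t) = -100·t^3 - 12·t^2 + 12·t + 8. Using a(t) = -100·t^3 - 12·t^2 + 12·t + 8 and substituting t = 3, we find a = -2764.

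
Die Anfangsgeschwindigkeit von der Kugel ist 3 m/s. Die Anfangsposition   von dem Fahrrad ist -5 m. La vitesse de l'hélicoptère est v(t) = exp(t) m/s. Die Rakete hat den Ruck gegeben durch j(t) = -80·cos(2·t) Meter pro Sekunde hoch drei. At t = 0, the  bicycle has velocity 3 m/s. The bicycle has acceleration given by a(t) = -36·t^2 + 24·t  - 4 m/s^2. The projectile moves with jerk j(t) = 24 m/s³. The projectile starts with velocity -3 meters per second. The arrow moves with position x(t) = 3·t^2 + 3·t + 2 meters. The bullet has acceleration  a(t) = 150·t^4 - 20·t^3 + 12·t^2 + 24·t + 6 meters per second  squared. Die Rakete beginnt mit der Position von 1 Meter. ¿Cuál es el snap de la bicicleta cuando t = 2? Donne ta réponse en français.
En partant de l'accélération a(t) = -36·t^2 + 24·t - 4, nous prenons 2 dérivées. La dérivée de l'accélération donne le jerk: j(t) = 24 - 72·t. La dérivée du jerk donne le snap: s(t) = -72. Nous avons le snap s(t) = -72. En substituant t = 2: s(2) = -72.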